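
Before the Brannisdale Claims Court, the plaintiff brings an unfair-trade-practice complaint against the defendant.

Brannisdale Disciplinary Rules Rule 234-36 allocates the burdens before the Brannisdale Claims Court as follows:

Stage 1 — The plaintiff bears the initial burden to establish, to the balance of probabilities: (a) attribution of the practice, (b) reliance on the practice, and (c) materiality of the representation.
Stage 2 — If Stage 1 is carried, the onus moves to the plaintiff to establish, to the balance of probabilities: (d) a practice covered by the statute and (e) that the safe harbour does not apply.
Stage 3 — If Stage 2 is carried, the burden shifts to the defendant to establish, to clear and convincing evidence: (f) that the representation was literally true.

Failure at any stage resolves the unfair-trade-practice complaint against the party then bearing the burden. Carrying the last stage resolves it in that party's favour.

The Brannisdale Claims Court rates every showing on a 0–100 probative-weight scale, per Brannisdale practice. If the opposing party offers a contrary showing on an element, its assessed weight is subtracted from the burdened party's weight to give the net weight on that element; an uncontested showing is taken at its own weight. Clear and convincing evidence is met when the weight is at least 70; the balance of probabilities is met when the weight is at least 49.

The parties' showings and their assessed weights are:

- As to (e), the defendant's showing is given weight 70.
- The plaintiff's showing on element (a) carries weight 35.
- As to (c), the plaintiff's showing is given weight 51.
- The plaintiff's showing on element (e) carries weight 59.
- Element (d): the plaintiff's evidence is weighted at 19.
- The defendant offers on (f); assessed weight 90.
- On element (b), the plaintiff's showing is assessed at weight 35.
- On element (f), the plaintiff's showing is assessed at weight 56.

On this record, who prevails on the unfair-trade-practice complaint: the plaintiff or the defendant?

At Stage 1 the plaintiff must meet the balance of probabilities (weight is at least 49): on (a) the weight is 35, < 49, so (a) does not meet the standard; on (b) the weight is 35, which does not reach 49, so (b) does not meet the standard; on (c) the weight is 51, which does reach 49, so (c) meets the standard.
  Not every element is met, so the plaintiff fails to carry Stage 1.
The defendant prevails.

defendant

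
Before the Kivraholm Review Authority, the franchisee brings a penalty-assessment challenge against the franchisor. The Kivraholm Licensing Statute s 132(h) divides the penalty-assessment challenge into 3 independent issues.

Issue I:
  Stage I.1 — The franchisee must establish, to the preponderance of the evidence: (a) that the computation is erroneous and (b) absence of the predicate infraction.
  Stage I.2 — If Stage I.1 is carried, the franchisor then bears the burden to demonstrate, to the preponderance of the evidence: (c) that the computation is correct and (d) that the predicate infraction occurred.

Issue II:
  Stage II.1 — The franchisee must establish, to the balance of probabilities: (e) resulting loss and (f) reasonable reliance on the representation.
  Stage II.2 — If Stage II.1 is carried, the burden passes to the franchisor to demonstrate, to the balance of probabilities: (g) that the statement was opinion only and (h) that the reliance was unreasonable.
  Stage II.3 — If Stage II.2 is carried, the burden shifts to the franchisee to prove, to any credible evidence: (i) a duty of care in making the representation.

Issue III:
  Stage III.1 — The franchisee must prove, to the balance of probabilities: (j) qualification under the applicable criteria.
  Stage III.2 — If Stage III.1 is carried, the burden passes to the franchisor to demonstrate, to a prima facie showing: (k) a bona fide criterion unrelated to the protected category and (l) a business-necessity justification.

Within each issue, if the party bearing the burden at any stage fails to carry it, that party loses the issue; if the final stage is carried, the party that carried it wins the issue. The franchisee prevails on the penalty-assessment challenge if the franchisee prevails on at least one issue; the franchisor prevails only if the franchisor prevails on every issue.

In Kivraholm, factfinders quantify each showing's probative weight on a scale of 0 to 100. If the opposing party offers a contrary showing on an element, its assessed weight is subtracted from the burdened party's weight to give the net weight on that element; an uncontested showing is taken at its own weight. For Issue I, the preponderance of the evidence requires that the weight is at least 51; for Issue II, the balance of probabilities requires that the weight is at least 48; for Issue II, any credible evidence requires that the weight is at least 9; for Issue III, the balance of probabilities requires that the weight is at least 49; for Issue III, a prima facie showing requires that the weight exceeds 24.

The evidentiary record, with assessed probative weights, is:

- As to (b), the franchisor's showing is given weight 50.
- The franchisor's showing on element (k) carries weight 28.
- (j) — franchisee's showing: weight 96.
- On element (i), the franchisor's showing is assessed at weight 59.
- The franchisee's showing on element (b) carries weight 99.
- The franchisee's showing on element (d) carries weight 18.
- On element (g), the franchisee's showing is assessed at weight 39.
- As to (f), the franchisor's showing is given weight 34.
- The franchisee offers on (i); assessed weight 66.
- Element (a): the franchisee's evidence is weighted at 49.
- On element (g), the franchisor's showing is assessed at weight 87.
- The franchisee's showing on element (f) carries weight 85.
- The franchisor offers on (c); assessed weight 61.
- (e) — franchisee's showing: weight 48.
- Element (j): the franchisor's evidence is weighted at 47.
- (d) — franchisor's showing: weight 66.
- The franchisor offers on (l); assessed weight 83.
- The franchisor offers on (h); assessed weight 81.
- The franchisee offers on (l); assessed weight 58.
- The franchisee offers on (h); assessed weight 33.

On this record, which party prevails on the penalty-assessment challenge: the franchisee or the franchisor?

franchisor

— Issue I —
Stage I.1 — burden on franchisee; standard: the preponderance of the evidence (weight is at least 51).
    (a): 49 < 51 [not met]
    (b): 99 − 50 = 49 < 51 [not met]
  Not every element is met, so the franchisee fails to carry Stage I.1.
So the franchisor prevails on this issue.
— Issue II —
At Stage II.1 the franchisee must meet the balance of probabilities (weight is at least 48): on (e) the weight is 48, ≥ 48, so (e) meets the standard; on (f) the weight is 85 less the opposing 34 gives net 51, ≥ 48, so (f) meets the standard.
  Stage II.1 carried; the burden shifts to the franchisor.
At Stage II.2 the franchisor must meet the balance of probabilities (weight is at least 48): on (g) the weight is 87 less the opposing 39 gives net 48, ≥ 48, so (g) meets the standard; on (h) the weight is 81 less the opposing 33 gives net 48, ≥ 48, so (h) meets the standard.
  Stage II.2 is satisfied; the onus moves to the franchisee.
At Stage II.3 the franchisee must meet any credible evidence (weight is at least 9): on (i) the weight is 66 less the opposing 59 gives net 7, < 9, so (i) does not meet the standard.
  Stage II.3 not carried; the franchisee fails its burden.
The analysis ends at Stage II.3; the franchisor prevails on this issue.
— Issue III —
Stage III.1 (franchisee, the balance of probabilities, weight is at least 49): (j) net 96−47=49 ≥ 49 — meets.
  All elements met. The burden passes to the franchisor.
Stage III.2 (franchisor, a prima facie showing, weight exceeds 24): (k) 28 > 24 — meets; (l) net 83−58=25 > 24 — meets.
  Stage III.2 carried; the final stage is satisfied.
Every stage carried; the franchisor prevails on this issue.
Per-issue: Issue I → franchisor; Issue II → franchisor; Issue III → franchisor. The franchisee must prevail on at least one issue; overall, the franchisor prevails.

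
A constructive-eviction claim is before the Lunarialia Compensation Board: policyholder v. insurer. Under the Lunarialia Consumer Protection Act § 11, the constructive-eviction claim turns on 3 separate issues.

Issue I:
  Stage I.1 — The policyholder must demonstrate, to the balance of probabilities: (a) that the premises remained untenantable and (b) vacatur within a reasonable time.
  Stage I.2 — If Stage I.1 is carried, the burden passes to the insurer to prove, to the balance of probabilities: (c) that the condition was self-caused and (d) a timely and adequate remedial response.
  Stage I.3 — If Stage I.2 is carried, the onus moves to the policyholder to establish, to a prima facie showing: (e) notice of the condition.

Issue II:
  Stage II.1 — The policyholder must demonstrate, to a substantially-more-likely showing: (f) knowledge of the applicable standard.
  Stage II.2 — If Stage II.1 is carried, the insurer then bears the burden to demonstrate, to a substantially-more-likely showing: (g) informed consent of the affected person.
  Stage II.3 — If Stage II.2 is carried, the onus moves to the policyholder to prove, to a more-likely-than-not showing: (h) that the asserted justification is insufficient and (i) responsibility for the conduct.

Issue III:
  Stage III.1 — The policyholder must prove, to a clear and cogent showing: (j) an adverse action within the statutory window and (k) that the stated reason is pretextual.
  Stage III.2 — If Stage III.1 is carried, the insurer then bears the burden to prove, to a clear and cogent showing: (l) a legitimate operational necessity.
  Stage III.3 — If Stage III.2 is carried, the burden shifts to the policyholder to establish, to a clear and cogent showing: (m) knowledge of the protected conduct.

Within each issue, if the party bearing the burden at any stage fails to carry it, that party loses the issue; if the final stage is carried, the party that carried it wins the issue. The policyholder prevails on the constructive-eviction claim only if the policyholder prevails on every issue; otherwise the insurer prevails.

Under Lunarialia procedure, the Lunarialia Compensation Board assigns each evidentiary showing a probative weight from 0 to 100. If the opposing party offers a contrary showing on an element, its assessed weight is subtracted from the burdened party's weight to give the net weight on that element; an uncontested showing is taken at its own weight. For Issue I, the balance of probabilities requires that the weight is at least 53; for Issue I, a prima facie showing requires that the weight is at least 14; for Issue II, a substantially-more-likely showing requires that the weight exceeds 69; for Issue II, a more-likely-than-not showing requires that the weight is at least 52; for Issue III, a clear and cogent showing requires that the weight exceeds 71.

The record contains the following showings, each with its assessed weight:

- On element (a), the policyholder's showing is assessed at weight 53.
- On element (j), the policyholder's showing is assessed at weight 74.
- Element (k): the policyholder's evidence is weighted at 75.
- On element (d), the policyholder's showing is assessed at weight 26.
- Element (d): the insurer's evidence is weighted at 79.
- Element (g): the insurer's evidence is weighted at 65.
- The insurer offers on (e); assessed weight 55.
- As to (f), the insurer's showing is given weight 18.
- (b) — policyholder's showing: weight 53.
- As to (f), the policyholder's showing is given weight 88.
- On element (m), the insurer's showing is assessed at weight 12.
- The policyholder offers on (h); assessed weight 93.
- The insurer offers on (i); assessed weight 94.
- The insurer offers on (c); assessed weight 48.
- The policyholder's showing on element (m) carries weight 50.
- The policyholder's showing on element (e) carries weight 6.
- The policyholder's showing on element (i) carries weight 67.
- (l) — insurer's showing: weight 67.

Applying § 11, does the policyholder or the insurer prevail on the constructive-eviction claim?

— Issue I —
Stage I.1 — burden on policyholder; standard: the balance of probabilities (weight is at least 53).
    (a): 53 ≥ 53 [met]
    (b): 53 ≥ 53 [met]
  Stage I.1 is satisfied; the onus moves to the insurer.
Stage I.2 — burden on insurer; standard: the balance of probabilities (weight is at least 53).
    (c): 48 < 53 [not met]
    (d): 79 − 26 = 53 ≥ 53 [met]
  Not every element is met, so the insurer fails to carry Stage I.2.
The policyholder prevails on this issue.
— Issue II —
Stage II.1 (policyholder, a substantially-more-likely showing, weight exceeds 69): (f) net 88−18=70 > 69 — meets.
  The policyholder carries Stage II.1; the insurer now bears the burden.
Stage II.2 (insurer, a substantially-more-likely showing, weight exceeds 69): (g) 65 ≤ 69 — fails.
  Not every element is met, so the insurer fails to carry Stage II.2.
The policyholder prevails on this issue.
— Issue III —
Stage III.1 — burden on policyholder; standard: a clear and cogent showing (weight exceeds 71).
    (j): 74 > 71 [met]
    (k): 75 > 71 [met]
  All elements met. The burden passes to the insurer.
Stage III.2 — burden on insurer; standard: a clear and cogent showing (weight exceeds 71).
    (l): 67 ≤ 71 [not met]
  Stage III.2 not carried; the insurer fails its burden.
So the policyholder prevails on this issue.
Per-issue: Issue I → policyholder; Issue II → policyholder; Issue III → policyholder. The policyholder must prevail on every issue; overall, the policyholder prevails.

policyholder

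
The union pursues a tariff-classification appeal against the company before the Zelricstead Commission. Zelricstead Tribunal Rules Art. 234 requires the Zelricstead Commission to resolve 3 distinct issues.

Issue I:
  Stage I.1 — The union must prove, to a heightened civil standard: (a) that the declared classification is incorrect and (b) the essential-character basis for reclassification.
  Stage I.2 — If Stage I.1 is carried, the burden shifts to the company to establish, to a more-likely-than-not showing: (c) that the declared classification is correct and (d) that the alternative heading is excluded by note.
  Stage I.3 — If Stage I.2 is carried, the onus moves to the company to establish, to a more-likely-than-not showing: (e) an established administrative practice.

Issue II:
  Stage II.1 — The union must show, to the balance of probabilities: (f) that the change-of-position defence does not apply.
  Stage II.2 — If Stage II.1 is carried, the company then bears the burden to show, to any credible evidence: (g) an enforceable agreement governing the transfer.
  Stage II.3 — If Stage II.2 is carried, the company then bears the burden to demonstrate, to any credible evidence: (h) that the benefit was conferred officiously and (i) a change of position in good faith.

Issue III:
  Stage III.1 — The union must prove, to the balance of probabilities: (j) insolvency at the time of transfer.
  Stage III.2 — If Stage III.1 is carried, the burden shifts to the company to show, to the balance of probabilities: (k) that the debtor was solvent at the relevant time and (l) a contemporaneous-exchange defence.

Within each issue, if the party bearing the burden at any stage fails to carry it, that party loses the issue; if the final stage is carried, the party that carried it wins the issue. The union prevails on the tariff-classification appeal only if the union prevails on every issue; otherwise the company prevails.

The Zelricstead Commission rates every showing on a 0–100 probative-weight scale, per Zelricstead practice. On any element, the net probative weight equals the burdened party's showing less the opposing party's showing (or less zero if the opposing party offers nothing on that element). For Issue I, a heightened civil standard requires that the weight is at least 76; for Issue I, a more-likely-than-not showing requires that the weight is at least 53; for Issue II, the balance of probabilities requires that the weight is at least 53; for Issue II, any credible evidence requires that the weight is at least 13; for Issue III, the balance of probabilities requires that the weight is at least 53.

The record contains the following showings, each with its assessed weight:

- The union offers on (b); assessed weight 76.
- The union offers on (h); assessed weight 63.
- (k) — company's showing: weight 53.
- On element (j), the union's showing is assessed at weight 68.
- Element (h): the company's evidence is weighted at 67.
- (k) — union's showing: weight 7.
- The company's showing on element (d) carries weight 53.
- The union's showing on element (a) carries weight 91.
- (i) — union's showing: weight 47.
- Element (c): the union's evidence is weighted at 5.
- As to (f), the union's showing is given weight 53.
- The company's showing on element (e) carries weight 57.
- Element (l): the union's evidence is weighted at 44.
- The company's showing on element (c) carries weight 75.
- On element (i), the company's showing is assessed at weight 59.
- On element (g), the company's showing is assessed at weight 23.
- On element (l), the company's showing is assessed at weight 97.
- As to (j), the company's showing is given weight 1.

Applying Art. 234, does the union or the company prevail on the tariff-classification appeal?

— Issue I —
At Stage I.1 the union must meet a heightened civil standard (weight is at least 76): on (a) the weight is 91, which does reach 76, so (a) meets the standard; on (b) the weight is 76, which does reach 76, so (b) meets the standard.
  All elements met. The burden passes to the company.
At Stage I.2 the company must meet a more-likely-than-not showing (weight is at least 53): on (c) the weight is 75 less the opposing 5 gives net 70, which does reach 53, so (c) meets the standard; on (d) the weight is 53, ≥ 53, so (d) meets the standard.
  Stage I.2 carried; the burden remains with the company.
At Stage I.3 the company must meet a more-likely-than-not showing (weight is at least 53): on (e) the weight is 57, ≥ 53, so (e) meets the standard.
  All elements met at the final stage.
With every stage satisfied, the company prevails on this issue.
— Issue II —
At Stage II.1 the union must meet the balance of probabilities (weight is at least 53): on (f) the weight is 53, ≥ 53, so (f) meets the standard.
  Stage II.1 carried; the burden shifts to the company.
At Stage II.2 the company must meet any credible evidence (weight is at least 13): on (g) the weight is 23, ≥ 13, so (g) meets the standard.
  All elements met. The company retains the burden for Stage II.3.
At Stage II.3 the company must meet any credible evidence (weight is at least 13): on (h) the weight is 67 less the opposing 63 gives net 4, < 13, so (h) does not meet the standard; on (i) the weight is 59 less the opposing 47 gives net 12, < 13, so (i) does not meet the standard.
  The company does not carry Stage II.3.
The analysis ends at Stage II.3; the union prevails on this issue.
— Issue III —
At Stage III.1 the union must meet the balance of probabilities (weight is at least 53): on (j) the weight is 68 less the opposing 1 gives net 67, which does reach 53, so (j) meets the standard.
  All elements met. The burden passes to the company.
At Stage III.2 the company must meet the balance of probabilities (weight is at least 53): on (k) the weight is 53 less the opposing 7 gives net 46, which does not reach 53, so (k) does not meet the standard; on (l) the weight is 97 less the opposing 44 gives net 53, which does reach 53, so (l) meets the standard.
  Not every element is met, so the company fails to carry Stage III.2.
The union prevails on this issue.
Per-issue: Issue I → company; Issue II → union; Issue III → union. The union must prevail on every issue; overall, the company prevails.

company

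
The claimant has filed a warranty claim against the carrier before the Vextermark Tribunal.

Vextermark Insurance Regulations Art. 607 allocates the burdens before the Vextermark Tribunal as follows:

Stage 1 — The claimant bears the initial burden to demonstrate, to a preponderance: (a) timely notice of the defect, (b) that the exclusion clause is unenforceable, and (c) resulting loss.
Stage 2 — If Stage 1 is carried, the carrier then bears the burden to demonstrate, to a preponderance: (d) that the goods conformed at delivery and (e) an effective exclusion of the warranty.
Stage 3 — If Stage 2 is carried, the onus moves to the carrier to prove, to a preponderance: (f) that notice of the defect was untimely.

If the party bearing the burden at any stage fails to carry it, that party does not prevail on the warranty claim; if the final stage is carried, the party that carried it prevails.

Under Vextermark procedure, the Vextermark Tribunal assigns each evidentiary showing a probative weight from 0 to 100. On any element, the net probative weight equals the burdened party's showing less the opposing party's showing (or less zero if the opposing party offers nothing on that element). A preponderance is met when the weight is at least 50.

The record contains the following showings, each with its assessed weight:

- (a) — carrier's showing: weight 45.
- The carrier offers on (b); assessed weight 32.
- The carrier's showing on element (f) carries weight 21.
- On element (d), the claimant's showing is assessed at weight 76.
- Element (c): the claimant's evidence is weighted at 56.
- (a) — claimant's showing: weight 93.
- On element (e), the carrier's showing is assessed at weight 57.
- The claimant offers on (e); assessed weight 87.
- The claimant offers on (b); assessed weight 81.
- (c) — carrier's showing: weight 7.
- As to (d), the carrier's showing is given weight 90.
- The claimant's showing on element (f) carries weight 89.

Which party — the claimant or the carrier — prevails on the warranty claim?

Stage 1 (claimant, a preponderance, weight is at least 50): (a) net 93−45=48 < 50 — fails; (b) net 81−32=49 < 50 — fails; (c) net 56−7=49 < 50 — fails.
  The claimant does not carry Stage 1.
So the carrier prevails.

carrier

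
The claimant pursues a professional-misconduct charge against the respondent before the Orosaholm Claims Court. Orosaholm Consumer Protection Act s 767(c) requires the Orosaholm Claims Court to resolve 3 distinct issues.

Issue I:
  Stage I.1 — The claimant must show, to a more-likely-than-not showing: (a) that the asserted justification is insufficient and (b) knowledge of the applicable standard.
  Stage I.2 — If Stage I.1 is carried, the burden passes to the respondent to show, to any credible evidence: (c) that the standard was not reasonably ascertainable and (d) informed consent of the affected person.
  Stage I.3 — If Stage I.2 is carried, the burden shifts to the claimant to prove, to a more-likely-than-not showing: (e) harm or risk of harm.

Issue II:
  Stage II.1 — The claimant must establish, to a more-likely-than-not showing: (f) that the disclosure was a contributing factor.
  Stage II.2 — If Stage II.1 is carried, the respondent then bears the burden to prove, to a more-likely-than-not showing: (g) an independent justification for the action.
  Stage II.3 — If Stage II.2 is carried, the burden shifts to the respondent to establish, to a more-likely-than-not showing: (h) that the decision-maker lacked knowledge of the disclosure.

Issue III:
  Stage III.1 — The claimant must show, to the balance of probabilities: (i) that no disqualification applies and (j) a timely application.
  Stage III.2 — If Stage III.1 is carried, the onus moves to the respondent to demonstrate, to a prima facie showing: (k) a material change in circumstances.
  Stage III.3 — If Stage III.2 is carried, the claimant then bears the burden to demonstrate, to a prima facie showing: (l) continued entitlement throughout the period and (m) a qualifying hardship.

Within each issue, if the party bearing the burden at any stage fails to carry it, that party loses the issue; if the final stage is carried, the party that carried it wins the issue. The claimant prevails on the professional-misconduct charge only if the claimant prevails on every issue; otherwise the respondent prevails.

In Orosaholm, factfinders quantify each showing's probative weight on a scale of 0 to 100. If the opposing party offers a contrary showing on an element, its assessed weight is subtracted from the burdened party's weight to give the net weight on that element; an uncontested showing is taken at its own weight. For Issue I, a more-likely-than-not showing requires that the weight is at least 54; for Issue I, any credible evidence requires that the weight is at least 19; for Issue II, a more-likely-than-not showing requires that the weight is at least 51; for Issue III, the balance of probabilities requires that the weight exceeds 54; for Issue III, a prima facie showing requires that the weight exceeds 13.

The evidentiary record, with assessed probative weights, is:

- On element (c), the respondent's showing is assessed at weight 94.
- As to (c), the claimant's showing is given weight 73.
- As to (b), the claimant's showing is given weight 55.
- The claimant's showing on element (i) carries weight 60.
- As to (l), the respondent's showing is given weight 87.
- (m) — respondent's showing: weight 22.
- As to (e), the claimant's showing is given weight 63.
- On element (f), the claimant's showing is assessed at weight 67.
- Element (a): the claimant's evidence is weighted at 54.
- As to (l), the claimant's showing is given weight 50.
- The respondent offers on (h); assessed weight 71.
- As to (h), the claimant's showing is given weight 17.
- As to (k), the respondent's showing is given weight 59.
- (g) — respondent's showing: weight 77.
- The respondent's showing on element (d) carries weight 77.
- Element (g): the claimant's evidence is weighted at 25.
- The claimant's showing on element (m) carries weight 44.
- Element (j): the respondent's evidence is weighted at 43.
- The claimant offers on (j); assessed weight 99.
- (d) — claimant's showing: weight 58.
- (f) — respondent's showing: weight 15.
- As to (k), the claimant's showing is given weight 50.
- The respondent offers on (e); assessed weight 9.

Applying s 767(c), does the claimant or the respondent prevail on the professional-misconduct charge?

— Issue I —
At Stage I.1 the claimant must meet a more-likely-than-not showing (weight is at least 54): on (a) the weight is 54, ≥ 54, so (a) meets the standard; on (b) the weight is 55, ≥ 54, so (b) meets the standard.
  All elements met. The burden passes to the respondent.
At Stage I.2 the respondent must meet any credible evidence (weight is at least 19): on (c) the weight is 94 less the opposing 73 gives net 21, which does reach 19, so (c) meets the standard; on (d) the weight is 77 less the opposing 58 gives net 19, ≥ 19, so (d) meets the standard.
  All elements met. The burden passes to the claimant.
At Stage I.3 the claimant must meet a more-likely-than-not showing (weight is at least 54): on (e) the weight is 63 less the opposing 9 gives net 54, ≥ 54, so (e) meets the standard.
  The claimant carries the last stage.
Every stage carried; the claimant prevails on this issue.
— Issue II —
Stage II.1 (claimant, a more-likely-than-not showing, weight is at least 51): (f) net 67−15=52 ≥ 51 — meets.
  Stage II.1 carried; the burden shifts to the respondent.
Stage II.2 (respondent, a more-likely-than-not showing, weight is at least 51): (g) net 77−25=52 ≥ 51 — meets.
  Stage II.2 carried; the burden remains with the respondent.
Stage II.3 (respondent, a more-likely-than-not showing, weight is at least 51): (h) net 71−17=54 ≥ 51 — meets.
  The respondent carries the last stage.
Every stage carried; the respondent prevails on this issue.
— Issue III —
Stage III.1 — burden on claimant; standard: the balance of probabilities (weight exceeds 54).
    (i): 60 > 54 [met]
    (j): 99 − 43 = 56 > 54 [met]
  All elements met. The burden passes to the respondent.
Stage III.2 — burden on respondent; standard: a prima facie showing (weight exceeds 13).
    (k): 59 − 50 = 9 ≤ 13 [not met]
  The respondent does not carry Stage III.2.
So the claimant prevails on this issue.
Per-issue: Issue I → claimant; Issue II → respondent; Issue III → claimant. The claimant must prevail on every issue; overall, the respondent prevails.

respondent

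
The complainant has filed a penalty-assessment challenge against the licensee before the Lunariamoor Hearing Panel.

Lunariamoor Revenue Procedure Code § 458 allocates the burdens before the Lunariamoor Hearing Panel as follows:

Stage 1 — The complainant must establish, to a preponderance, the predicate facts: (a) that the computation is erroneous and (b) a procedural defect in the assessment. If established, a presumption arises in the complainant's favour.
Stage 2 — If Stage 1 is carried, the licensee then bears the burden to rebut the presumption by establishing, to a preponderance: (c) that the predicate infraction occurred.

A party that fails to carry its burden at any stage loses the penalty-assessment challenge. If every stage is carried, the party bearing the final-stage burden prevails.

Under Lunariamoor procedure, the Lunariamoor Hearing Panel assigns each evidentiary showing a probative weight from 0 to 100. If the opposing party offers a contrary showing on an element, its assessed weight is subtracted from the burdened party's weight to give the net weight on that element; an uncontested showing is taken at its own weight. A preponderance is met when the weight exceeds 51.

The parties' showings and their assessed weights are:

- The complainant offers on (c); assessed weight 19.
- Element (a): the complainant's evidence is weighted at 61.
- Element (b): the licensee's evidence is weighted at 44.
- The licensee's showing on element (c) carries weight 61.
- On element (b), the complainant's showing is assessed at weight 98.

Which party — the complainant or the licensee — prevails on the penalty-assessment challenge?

At Stage 1 the complainant must meet a preponderance (weight exceeds 51): on (a) the weight is 61, which does exceed 51, so (a) meets the standard; on (b) the weight is 98 less the opposing 44 gives net 54, which does exceed 51, so (b) meets the standard.
  Stage 1 is satisfied; the onus moves to the licensee.
At Stage 2 the licensee must meet a preponderance (weight exceeds 51): on (c) the weight is 61 less the opposing 19 gives net 42, ≤ 51, so (c) does not meet the standard.
  Not every element is met, so the licensee fails to carry Stage 2.
The complainant prevails.

complainant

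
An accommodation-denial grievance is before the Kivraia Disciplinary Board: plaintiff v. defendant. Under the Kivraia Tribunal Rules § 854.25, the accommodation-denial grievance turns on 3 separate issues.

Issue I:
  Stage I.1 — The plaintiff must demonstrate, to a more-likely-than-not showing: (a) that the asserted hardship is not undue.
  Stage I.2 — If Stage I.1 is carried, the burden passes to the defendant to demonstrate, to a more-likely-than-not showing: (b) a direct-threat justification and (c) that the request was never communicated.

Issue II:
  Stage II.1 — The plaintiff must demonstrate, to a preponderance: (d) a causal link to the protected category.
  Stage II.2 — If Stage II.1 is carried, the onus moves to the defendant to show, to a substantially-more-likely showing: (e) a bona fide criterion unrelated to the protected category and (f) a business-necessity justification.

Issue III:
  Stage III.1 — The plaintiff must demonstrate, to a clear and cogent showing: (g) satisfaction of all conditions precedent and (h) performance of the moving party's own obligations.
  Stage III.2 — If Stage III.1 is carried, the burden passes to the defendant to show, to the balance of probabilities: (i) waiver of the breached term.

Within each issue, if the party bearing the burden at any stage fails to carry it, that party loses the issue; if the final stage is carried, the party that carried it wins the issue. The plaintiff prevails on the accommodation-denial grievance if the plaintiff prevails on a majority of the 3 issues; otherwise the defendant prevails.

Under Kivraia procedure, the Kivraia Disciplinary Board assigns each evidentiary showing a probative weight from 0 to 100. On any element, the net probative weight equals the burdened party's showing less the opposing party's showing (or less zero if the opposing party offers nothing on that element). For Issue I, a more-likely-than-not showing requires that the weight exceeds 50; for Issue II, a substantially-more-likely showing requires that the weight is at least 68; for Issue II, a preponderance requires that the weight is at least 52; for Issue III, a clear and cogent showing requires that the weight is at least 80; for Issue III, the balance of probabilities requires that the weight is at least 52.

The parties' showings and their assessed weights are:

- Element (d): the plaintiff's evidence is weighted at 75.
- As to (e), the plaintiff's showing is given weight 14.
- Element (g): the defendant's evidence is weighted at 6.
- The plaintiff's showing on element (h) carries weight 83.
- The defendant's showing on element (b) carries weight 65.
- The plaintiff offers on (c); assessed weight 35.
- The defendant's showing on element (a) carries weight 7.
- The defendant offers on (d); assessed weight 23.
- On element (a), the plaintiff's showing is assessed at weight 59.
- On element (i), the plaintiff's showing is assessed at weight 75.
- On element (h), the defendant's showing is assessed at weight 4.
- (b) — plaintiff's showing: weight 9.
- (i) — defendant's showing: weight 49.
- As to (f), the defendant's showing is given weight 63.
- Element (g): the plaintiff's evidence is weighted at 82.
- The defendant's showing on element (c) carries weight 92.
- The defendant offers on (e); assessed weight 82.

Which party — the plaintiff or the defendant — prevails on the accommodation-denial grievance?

— Issue I —
Stage I.1 (plaintiff, a more-likely-than-not showing, weight exceeds 50): (a) net 59−7=52 > 50 — meets.
  All elements met. The burden passes to the defendant.
Stage I.2 (defendant, a more-likely-than-not showing, weight exceeds 50): (b) net 65−9=56 > 50 — meets; (c) net 92−35=57 > 50 — meets.
  All elements met at the final stage.
With every stage satisfied, the defendant prevails on this issue.
— Issue II —
Stage II.1 — burden on plaintiff; standard: a preponderance (weight is at least 52).
    (d): 75 − 23 = 52 ≥ 52 [met]
  Stage II.1 is satisfied; the onus moves to the defendant.
Stage II.2 — burden on defendant; standard: a substantially-more-likely showing (weight is at least 68).
    (e): 82 − 14 = 68 ≥ 68 [met]
    (f): 63 < 68 [not met]
  Stage II.2 not carried; the defendant fails its burden.
The analysis ends at Stage II.2; the plaintiff prevails on this issue.
— Issue III —
At Stage III.1 the plaintiff must meet a clear and cogent showing (weight is at least 80): on (g) the weight is 82 less the opposing 6 gives net 76, which does not reach 80, so (g) does not meet the standard; on (h) the weight is 83 less the opposing 4 gives net 79, < 80, so (h) does not meet the standard.
  Stage III.1 not carried; the plaintiff fails its burden.
The analysis ends at Stage III.1; the defendant prevails on this issue.
Per-issue: Issue I → defendant; Issue II → plaintiff; Issue III → defendant. The plaintiff must prevail on a majority of issues; overall, the defendant prevails.

defendant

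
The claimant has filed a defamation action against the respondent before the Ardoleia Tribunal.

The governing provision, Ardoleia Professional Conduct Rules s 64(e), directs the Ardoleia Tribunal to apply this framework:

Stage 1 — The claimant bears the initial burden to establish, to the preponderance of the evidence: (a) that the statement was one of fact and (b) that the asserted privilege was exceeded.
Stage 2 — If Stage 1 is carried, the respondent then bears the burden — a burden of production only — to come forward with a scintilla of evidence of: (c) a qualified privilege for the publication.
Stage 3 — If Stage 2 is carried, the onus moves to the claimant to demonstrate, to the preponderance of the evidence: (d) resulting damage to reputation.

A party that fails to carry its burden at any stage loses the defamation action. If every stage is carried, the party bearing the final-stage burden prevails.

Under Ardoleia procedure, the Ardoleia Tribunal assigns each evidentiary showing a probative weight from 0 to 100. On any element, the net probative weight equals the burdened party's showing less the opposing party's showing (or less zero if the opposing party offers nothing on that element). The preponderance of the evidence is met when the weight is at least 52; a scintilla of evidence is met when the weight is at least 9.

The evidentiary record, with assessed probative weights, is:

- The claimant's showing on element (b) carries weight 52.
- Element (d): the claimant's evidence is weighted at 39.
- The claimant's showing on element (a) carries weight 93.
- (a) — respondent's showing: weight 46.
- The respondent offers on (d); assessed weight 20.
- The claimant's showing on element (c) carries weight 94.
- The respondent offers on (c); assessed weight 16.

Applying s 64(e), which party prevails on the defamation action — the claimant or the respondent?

Stage 1 — burden on claimant; standard: the preponderance of the evidence (weight is at least 52).
    (a): 93 − 46 = 47 < 52 [not met]
    (b): 52 ≥ 52 [met]
  Stage 1 not carried; the claimant fails its burden.
So the respondent prevails.

respondent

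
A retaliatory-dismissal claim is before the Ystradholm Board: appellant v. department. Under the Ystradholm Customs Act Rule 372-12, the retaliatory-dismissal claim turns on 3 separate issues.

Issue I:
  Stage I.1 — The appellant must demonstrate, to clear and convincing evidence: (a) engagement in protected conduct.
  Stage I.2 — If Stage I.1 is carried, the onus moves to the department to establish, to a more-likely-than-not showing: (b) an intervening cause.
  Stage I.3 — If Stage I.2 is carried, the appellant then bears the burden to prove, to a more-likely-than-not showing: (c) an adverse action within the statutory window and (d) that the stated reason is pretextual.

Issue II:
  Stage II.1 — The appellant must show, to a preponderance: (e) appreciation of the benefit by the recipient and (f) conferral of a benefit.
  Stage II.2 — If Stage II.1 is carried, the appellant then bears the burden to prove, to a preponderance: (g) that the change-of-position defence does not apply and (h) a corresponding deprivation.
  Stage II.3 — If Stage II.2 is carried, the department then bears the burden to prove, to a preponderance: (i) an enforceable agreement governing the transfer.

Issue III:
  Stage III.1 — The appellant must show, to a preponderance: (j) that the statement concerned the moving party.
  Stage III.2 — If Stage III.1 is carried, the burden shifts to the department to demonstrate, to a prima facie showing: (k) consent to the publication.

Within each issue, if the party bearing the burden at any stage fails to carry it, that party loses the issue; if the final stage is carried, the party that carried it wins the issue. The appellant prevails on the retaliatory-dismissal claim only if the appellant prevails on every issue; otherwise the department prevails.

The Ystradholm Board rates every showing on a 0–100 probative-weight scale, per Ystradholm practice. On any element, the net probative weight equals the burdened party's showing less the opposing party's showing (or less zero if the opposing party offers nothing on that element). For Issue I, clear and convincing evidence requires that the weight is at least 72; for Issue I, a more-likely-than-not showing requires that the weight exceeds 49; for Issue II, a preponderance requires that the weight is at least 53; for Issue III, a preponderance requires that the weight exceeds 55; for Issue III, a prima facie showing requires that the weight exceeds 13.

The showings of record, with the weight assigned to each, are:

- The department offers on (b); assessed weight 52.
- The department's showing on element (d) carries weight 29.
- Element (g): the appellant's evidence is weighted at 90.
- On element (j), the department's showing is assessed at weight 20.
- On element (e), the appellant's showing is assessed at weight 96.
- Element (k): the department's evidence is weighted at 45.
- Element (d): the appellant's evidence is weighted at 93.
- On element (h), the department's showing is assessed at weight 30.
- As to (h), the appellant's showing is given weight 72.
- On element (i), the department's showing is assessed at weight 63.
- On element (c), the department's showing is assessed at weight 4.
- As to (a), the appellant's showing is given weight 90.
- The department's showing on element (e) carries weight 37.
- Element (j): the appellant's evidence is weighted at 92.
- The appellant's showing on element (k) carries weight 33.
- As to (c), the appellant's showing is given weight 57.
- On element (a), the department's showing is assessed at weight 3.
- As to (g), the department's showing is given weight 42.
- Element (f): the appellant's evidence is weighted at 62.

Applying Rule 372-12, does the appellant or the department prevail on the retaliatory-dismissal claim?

— Issue I —
Stage I.1 (appellant, clear and convincing evidence, weight is at least 72): (a) net 90−3=87 ≥ 72 — meets.
  Stage I.1 is satisfied; the onus moves to the department.
Stage I.2 (department, a more-likely-than-not showing, weight exceeds 49): (b) 52 > 49 — meets.
  Stage I.2 is satisfied; the onus moves to the appellant.
Stage I.3 (appellant, a more-likely-than-not showing, weight exceeds 49): (c) net 57−4=53 > 49 — meets; (d) net 93−29=64 > 49 — meets.
  Stage I.3 carried; the final stage is satisfied.
Every stage carried; the appellant prevails on this issue.
— Issue II —
At Stage II.1 the appellant must meet a preponderance (weight is at least 53): on (e) the weight is 96 less the opposing 37 gives net 59, ≥ 53, so (e) meets the standard; on (f) the weight is 62, ≥ 53, so (f) meets the standard.
  All elements met. The appellant retains the burden for Stage II.2.
At Stage II.2 the appellant must meet a preponderance (weight is at least 53): on (g) the weight is 90 less the opposing 42 gives net 48, < 53, so (g) does not meet the standard; on (h) the weight is 72 less the opposing 30 gives net 42, which does not reach 53, so (h) does not meet the standard.
  The appellant does not carry Stage II.2.
The department prevails on this issue.
— Issue III —
Stage III.1 — burden on appellant; standard: a preponderance (weight exceeds 55).
    (j): 92 − 20 = 72 > 55 [met]
  The appellant carries Stage III.1; the department now bears the burden.
Stage III.2 — burden on department; standard: a prima facie showing (weight exceeds 13).
    (k): 45 − 33 = 12 ≤ 13 [not met]
  Not every element is met, so the department fails to carry Stage III.2.
The analysis ends at Stage III.2; the appellant prevails on this issue.
Per-issue: Issue I → appellant; Issue II → department; Issue III → appellant. The appellant must prevail on every issue; overall, the department prevails.

department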